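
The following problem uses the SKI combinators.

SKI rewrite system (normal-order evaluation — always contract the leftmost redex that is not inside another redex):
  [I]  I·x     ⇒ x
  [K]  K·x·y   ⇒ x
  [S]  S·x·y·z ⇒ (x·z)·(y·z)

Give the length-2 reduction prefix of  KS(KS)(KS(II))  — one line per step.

Answer: after 2 steps: SS

Derivation:
  start: KS(KS)(KS(II))
  [1] S(KS(II))
  [2] SS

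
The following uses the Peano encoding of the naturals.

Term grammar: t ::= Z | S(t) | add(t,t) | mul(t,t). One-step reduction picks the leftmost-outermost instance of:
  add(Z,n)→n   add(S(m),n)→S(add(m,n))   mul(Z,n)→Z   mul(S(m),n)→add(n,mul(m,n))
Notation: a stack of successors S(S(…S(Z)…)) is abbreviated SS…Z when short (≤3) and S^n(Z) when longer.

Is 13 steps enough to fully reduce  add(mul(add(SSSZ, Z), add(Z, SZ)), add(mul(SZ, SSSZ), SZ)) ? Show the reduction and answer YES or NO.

Answer: NO — after 13 steps the term is S(S(add(mul(S(add(Z, Z)), add(Z, SZ)), add(mul(SZ, SSSZ), SZ)))), not yet normal

Reduction:
  start: add(mul(add(SSSZ, Z), add(Z, SZ)), add(mul(SZ, SSSZ), SZ))
  →1  add(mul(S(add(SSZ, Z)), add(Z, SZ)), add(mul(SZ, SSSZ), SZ))
  →2  add(add(add(Z, SZ), mul(add(SSZ, Z), add(Z, SZ))), add(mul(SZ, SSSZ), SZ))
  →3  add(add(SZ, mul(add(SSZ, Z), add(Z, SZ))), add(mul(SZ, SSSZ), SZ))
  →4  add(S(add(Z, mul(add(SSZ, Z), add(Z, SZ)))), add(mul(SZ, SSSZ), SZ))
  →5  S(add(add(Z, mul(add(SSZ, Z), add(Z, SZ))), add(mul(SZ, SSSZ), SZ)))
  →6  S(add(mul(add(SSZ, Z), add(Z, SZ)), add(mul(SZ, SSSZ), SZ)))
  →7  S(add(mul(S(add(SZ, Z)), add(Z, SZ)), add(mul(SZ, SSSZ), SZ)))
  →8  S(add(add(add(Z, SZ), mul(add(SZ, Z), add(Z, SZ))), add(mul(SZ, SSSZ), SZ)))
  →9  S(add(add(SZ, mul(add(SZ, Z), add(Z, SZ))), add(mul(SZ, SSSZ), SZ)))
  →10  S(add(S(add(Z, mul(add(SZ, Z), add(Z, SZ)))), add(mul(SZ, SSSZ), SZ)))
  →11  S(S(add(add(Z, mul(add(SZ, Z), add(Z, SZ))), add(mul(SZ, SSSZ), SZ))))
  →12  S(S(add(mul(add(SZ, Z), add(Z, SZ)), add(mul(SZ, SSSZ), SZ))))
  →13  S(S(add(mul(S(add(Z, Z)), add(Z, SZ)), add(mul(SZ, SSSZ), SZ))))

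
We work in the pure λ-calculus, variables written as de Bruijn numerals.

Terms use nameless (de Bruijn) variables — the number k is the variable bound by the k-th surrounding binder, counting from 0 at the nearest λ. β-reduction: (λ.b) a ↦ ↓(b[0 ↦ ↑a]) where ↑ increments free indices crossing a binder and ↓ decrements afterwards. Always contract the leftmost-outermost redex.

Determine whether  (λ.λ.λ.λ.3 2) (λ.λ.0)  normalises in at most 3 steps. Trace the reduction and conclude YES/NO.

Answer: YES — reaches normal form λ.λ.λ.λ.0 in 2 ≤ 3 steps

Reduction:
  start: (λ.λ.λ.λ.3 2) (λ.λ.0)
  [1] λ.λ.λ.(λ.λ.0) 2
  [2] λ.λ.λ.λ.0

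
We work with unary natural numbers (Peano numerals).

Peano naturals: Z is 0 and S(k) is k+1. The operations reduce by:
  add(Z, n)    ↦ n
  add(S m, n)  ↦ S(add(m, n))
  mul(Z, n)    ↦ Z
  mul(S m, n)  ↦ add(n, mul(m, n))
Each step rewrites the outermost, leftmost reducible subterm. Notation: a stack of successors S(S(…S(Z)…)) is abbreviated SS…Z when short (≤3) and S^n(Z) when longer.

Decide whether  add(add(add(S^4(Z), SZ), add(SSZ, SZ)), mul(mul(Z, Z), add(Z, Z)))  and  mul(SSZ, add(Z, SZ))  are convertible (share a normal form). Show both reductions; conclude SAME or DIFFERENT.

Term A:
  start: add(add(add(S^4(Z), SZ), add(SSZ, SZ)), mul(mul(Z, Z), add(Z, Z)))
  →1  add(add(S(add(SSSZ, SZ)), add(SSZ, SZ)), mul(mul(Z, Z), add(Z, Z)))
  →2  add(S(add(add(SSSZ, SZ), add(SSZ, SZ))), mul(mul(Z, Z), add(Z, Z)))
  →3  S(add(add(add(SSSZ, SZ), add(SSZ, SZ)), mul(mul(Z, Z), add(Z, Z))))
  →4  S(add(add(S(add(SSZ, SZ)), add(SSZ, SZ)), mul(mul(Z, Z), add(Z, Z))))
  →5  S(add(S(add(add(SSZ, SZ), add(SSZ, SZ))), mul(mul(Z, Z), add(Z, Z))))
  →6  S(S(add(add(add(SSZ, SZ), add(SSZ, SZ)), mul(mul(Z, Z), add(Z, Z)))))
  →7  S(S(add(add(S(add(SZ, SZ)), add(SSZ, SZ)), mul(mul(Z, Z), add(Z, Z)))))
  →8  S(S(add(S(add(add(SZ, SZ), add(SSZ, SZ))), mul(mul(Z, Z), add(Z, Z)))))
  →9  S(S(S(add(add(add(SZ, SZ), add(SSZ, SZ)), mul(mul(Z, Z), add(Z, Z))))))
  →10  S(S(S(add(add(S(add(Z, SZ)), add(SSZ, SZ)), mul(mul(Z, Z), add(Z, Z))))))
  →11  S(S(S(add(S(add(add(Z, SZ), add(SSZ, SZ))), mul(mul(Z, Z), add(Z, Z))))))
  →12  S(S(S(S(add(add(add(Z, SZ), add(SSZ, SZ)), mul(mul(Z, Z), add(Z, Z)))))))
  →13  S(S(S(S(add(add(SZ, add(SSZ, SZ)), mul(mul(Z, Z), add(Z, Z)))))))
  →14  S(S(S(S(add(S(add(Z, add(SSZ, SZ))), mul(mul(Z, Z), add(Z, Z)))))))
  →15  S(S(S(S(S(add(add(Z, add(SSZ, SZ)), mul(mul(Z, Z), add(Z, Z))))))))
  →16  S(S(S(S(S(add(add(SSZ, SZ), mul(mul(Z, Z), add(Z, Z))))))))
  →17  S(S(S(S(S(add(S(add(SZ, SZ)), mul(mul(Z, Z), add(Z, Z))))))))
  →18  S(S(S(S(S(S(add(add(SZ, SZ), mul(mul(Z, Z), add(Z, Z)))))))))
  →19  S(S(S(S(S(S(add(S(add(Z, SZ)), mul(mul(Z, Z), add(Z, Z)))))))))
  →20  S(S(S(S(S(S(S(add(add(Z, SZ), mul(mul(Z, Z), add(Z, Z))))))))))
  →21  S(S(S(S(S(S(S(add(SZ, mul(mul(Z, Z), add(Z, Z))))))))))
  →22  S(S(S(S(S(S(S(S(add(Z, mul(mul(Z, Z), add(Z, Z)))))))))))
  →23  S(S(S(S(S(S(S(S(mul(mul(Z, Z), add(Z, Z))))))))))
  →24  S(S(S(S(S(S(S(S(mul(Z, add(Z, Z))))))))))
  →25  S^8(Z)

Term B:
  start: mul(SSZ, add(Z, SZ))
  →1  add(add(Z, SZ), mul(SZ, add(Z, SZ)))
  →2  add(SZ, mul(SZ, add(Z, SZ)))
  →3  S(add(Z, mul(SZ, add(Z, SZ))))
  →4  S(mul(SZ, add(Z, SZ)))
  →5  S(add(add(Z, SZ), mul(Z, add(Z, SZ))))
  →6  S(add(SZ, mul(Z, add(Z, SZ))))
  →7  S(S(add(Z, mul(Z, add(Z, SZ)))))
  →8  S(S(mul(Z, add(Z, SZ))))
  →9  SSZ

Answer: DIFFERENT — A ⇓ S^8(Z), B ⇓ SSZ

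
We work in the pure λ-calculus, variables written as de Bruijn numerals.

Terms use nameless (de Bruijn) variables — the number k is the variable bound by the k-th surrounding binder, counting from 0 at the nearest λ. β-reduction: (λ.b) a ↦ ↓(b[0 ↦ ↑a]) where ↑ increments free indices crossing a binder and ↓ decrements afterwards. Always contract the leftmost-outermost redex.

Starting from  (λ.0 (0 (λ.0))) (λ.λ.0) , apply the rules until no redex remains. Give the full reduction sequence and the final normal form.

  start: (λ.0 (0 (λ.0))) (λ.λ.0)
  [1] (λ.λ.0) ((λ.λ.0) (λ.0))
  [2] λ.0

Answer: normal form = λ.0  (in 2 steps)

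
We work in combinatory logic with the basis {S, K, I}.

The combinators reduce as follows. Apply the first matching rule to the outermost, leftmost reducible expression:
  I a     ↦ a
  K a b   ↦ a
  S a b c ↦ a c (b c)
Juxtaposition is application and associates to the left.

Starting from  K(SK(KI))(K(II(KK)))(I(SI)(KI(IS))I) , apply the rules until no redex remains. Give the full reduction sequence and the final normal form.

Answer: normal form = I  (in 9 steps)

Derivation:
  start: K(SK(KI))(K(II(KK)))(I(SI)(KI(IS))I)
  step 1: SK(KI)(I(SI)(KI(IS))I)
  step 2: K(I(SI)(KI(IS))I)(KI(I(SI)(KI(IS))I))
  step 3: I(SI)(KI(IS))I
  step 4: SI(KI(IS))I
  step 5: II(KI(IS)I)
  step 6: I(KI(IS)I)
  step 7: KI(IS)I
  step 8: II
  step 9: I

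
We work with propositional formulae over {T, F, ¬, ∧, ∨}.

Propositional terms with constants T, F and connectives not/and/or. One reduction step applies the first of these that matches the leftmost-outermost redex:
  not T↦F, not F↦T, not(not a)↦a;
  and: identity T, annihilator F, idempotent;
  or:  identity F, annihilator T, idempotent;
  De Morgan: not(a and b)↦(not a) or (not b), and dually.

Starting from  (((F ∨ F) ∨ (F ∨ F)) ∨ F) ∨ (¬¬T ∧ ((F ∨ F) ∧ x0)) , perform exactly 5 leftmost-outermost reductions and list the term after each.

Answer: after 5 steps: T ∧ ((F ∨ F) ∧ x0)

Reduction:
  start: (((F ∨ F) ∨ (F ∨ F)) ∨ F) ∨ (¬¬T ∧ ((F ∨ F) ∧ x0))
  →1  ((F ∨ F) ∨ (F ∨ F)) ∨ (¬¬T ∧ ((F ∨ F) ∧ x0))
  →2  (F ∨ F) ∨ (¬¬T ∧ ((F ∨ F) ∧ x0))
  →3  F ∨ (¬¬T ∧ ((F ∨ F) ∧ x0))
  →4  ¬¬T ∧ ((F ∨ F) ∧ x0)
  →5  T ∧ ((F ∨ F) ∧ x0)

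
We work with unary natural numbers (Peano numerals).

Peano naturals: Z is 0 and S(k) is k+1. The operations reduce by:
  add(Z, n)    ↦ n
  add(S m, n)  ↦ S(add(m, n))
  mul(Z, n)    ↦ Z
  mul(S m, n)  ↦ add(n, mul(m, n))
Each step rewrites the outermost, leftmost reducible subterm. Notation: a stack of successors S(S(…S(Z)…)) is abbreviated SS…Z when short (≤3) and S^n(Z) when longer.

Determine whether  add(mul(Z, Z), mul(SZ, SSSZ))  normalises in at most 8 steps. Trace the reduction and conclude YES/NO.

Answer: YES — reaches normal form SSSZ in 8 ≤ 8 steps

Derivation:
  start: add(mul(Z, Z), mul(SZ, SSSZ))
  step 1: add(Z, mul(SZ, SSSZ))
  step 2: mul(SZ, SSSZ)
  step 3: add(SSSZ, mul(Z, SSSZ))
  step 4: S(add(SSZ, mul(Z, SSSZ)))
  step 5: S(S(add(SZ, mul(Z, SSSZ))))
  step 6: S(S(S(add(Z, mul(Z, SSSZ)))))
  step 7: S(S(S(mul(Z, SSSZ))))
  step 8: SSSZ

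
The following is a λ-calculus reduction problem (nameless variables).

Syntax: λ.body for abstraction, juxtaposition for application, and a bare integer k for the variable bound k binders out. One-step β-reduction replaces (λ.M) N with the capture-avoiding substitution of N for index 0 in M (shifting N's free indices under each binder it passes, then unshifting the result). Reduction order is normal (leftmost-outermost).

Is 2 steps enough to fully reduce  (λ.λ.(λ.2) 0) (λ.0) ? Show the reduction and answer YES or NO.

Answer: YES — reaches normal form λ.λ.0 in 2 ≤ 2 steps

Derivation:
  start: (λ.λ.(λ.2) 0) (λ.0)
  [1] λ.(λ.λ.0) 0
  [2] λ.λ.0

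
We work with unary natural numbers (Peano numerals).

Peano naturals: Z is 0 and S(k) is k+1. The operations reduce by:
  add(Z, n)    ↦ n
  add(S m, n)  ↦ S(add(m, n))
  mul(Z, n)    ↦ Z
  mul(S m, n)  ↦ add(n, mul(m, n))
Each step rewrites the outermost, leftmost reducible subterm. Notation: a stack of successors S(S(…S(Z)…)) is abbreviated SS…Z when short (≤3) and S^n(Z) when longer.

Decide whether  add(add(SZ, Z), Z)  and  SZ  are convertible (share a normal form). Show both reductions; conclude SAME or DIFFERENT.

Answer: SAME — A ⇓ SZ, B ⇓ SZ

Derivation:
Term A:
  start: add(add(SZ, Z), Z)
  step 1: add(S(add(Z, Z)), Z)
  step 2: S(add(add(Z, Z), Z))
  step 3: S(add(Z, Z))
  step 4: SZ

Term B:
  start: SZ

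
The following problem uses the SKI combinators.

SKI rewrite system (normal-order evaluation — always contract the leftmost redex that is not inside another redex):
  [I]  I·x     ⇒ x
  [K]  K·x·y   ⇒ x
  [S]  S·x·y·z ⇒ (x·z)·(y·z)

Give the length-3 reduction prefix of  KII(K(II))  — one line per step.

Answer: after 3 steps: KI

Working:
  start: KII(K(II))
  →1  I(K(II))
  →2  K(II)
  →3  KI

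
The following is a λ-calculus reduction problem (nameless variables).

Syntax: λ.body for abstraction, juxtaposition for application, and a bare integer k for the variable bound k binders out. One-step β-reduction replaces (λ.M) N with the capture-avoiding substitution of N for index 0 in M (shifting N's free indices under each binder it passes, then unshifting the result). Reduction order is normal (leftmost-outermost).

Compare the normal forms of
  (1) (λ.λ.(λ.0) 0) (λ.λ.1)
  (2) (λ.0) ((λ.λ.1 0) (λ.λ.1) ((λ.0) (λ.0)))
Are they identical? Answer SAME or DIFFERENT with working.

Answer: DIFFERENT — A ⇓ λ.0, B ⇓ λ.λ.0

Reduction:
Term A:
  start: (λ.λ.(λ.0) 0) (λ.λ.1)
  step 1: λ.(λ.0) 0
  step 2: λ.0

Term B:
  start: (λ.0) ((λ.λ.1 0) (λ.λ.1) ((λ.0) (λ.0)))
  step 1: (λ.λ.1 0) (λ.λ.1) ((λ.0) (λ.0))
  step 2: (λ.(λ.λ.1) 0) ((λ.0) (λ.0))
  step 3: (λ.λ.1) ((λ.0) (λ.0))
  step 4: λ.(λ.0) (λ.0)
  step 5: λ.λ.0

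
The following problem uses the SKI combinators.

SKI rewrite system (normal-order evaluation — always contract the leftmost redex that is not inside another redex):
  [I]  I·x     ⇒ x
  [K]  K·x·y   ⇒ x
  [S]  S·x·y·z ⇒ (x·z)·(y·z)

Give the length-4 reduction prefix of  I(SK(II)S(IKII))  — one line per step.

Answer: after 4 steps: S(KII)

Working:
  start: I(SK(II)S(IKII))
  step 1: SK(II)S(IKII)
  step 2: KS(IIS)(IKII)
  step 3: S(IKII)
  step 4: S(KII)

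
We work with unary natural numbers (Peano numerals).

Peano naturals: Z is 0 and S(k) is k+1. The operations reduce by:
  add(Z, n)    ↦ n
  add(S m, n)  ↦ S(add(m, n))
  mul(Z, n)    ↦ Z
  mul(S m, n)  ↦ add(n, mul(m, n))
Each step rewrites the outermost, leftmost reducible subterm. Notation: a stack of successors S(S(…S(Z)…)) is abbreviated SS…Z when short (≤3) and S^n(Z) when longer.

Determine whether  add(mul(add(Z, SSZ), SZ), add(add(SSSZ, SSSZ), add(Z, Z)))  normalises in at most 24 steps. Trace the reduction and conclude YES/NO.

Answer: YES — reaches normal form S^8(Z) in 23 ≤ 24 steps

Working:
  start: add(mul(add(Z, SSZ), SZ), add(add(SSSZ, SSSZ), add(Z, Z)))
  step 1: add(mul(SSZ, SZ), add(add(SSSZ, SSSZ), add(Z, Z)))
  step 2: add(add(SZ, mul(SZ, SZ)), add(add(SSSZ, SSSZ), add(Z, Z)))
  step 3: add(S(add(Z, mul(SZ, SZ))), add(add(SSSZ, SSSZ), add(Z, Z)))
  step 4: S(add(add(Z, mul(SZ, SZ)), add(add(SSSZ, SSSZ), add(Z, Z))))
  step 5: S(add(mul(SZ, SZ), add(add(SSSZ, SSSZ), add(Z, Z))))
  step 6: S(add(add(SZ, mul(Z, SZ)), add(add(SSSZ, SSSZ), add(Z, Z))))
  step 7: S(add(S(add(Z, mul(Z, SZ))), add(add(SSSZ, SSSZ), add(Z, Z))))
  step 8: S(S(add(add(Z, mul(Z, SZ)), add(add(SSSZ, SSSZ), add(Z, Z)))))
  step 9: S(S(add(mul(Z, SZ), add(add(SSSZ, SSSZ), add(Z, Z)))))
  step 10: S(S(add(Z, add(add(SSSZ, SSSZ), add(Z, Z)))))
  step 11: S(S(add(add(SSSZ, SSSZ), add(Z, Z))))
  step 12: S(S(add(S(add(SSZ, SSSZ)), add(Z, Z))))
  step 13: S(S(S(add(add(SSZ, SSSZ), add(Z, Z)))))
  step 14: S(S(S(add(S(add(SZ, SSSZ)), add(Z, Z)))))
  step 15: S(S(S(S(add(add(SZ, SSSZ), add(Z, Z))))))
  step 16: S(S(S(S(add(S(add(Z, SSSZ)), add(Z, Z))))))
  step 17: S(S(S(S(S(add(add(Z, SSSZ), add(Z, Z)))))))
  step 18: S(S(S(S(S(add(SSSZ, add(Z, Z)))))))
  step 19: S(S(S(S(S(S(add(SSZ, add(Z, Z))))))))
  step 20: S(S(S(S(S(S(S(add(SZ, add(Z, Z)))))))))
  step 21: S(S(S(S(S(S(S(S(add(Z, add(Z, Z))))))))))
  step 22: S(S(S(S(S(S(S(S(add(Z, Z)))))))))
  step 23: S^8(Z)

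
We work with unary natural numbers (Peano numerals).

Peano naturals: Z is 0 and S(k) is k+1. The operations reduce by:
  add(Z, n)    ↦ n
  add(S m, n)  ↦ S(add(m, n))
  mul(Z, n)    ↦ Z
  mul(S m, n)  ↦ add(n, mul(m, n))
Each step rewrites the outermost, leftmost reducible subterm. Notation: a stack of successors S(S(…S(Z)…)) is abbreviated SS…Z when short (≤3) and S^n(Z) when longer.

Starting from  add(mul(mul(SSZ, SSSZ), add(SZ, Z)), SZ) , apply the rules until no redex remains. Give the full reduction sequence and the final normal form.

  start: add(mul(mul(SSZ, SSSZ), add(SZ, Z)), SZ)
  →1  add(mul(add(SSSZ, mul(SZ, SSSZ)), add(SZ, Z)), SZ)
  →2  add(mul(S(add(SSZ, mul(SZ, SSSZ))), add(SZ, Z)), SZ)
  →3  add(add(add(SZ, Z), mul(add(SSZ, mul(SZ, SSSZ)), add(SZ, Z))), SZ)
  →4  add(add(S(add(Z, Z)), mul(add(SSZ, mul(SZ, SSSZ)), add(SZ, Z))), SZ)
  →5  add(S(add(add(Z, Z), mul(add(SSZ, mul(SZ, SSSZ)), add(SZ, Z)))), SZ)
  →6  S(add(add(add(Z, Z), mul(add(SSZ, mul(SZ, SSSZ)), add(SZ, Z))), SZ))
  →7  S(add(add(Z, mul(add(SSZ, mul(SZ, SSSZ)), add(SZ, Z))), SZ))
  →8  S(add(mul(add(SSZ, mul(SZ, SSSZ)), add(SZ, Z)), SZ))
  →9  S(add(mul(S(add(SZ, mul(SZ, SSSZ))), add(SZ, Z)), SZ))
  →10  S(add(add(add(SZ, Z), mul(add(SZ, mul(SZ, SSSZ)), add(SZ, Z))), SZ))
  →11  S(add(add(S(add(Z, Z)), mul(add(SZ, mul(SZ, SSSZ)), add(SZ, Z))), SZ))
  →12  S(add(S(add(add(Z, Z), mul(add(SZ, mul(SZ, SSSZ)), add(SZ, Z)))), SZ))
  →13  S(S(add(add(add(Z, Z), mul(add(SZ, mul(SZ, SSSZ)), add(SZ, Z))), SZ)))
  →14  S(S(add(add(Z, mul(add(SZ, mul(SZ, SSSZ)), add(SZ, Z))), SZ)))
  →15  S(S(add(mul(add(SZ, mul(SZ, SSSZ)), add(SZ, Z)), SZ)))
  →16  S(S(add(mul(S(add(Z, mul(SZ, SSSZ))), add(SZ, Z)), SZ)))
  →17  S(S(add(add(add(SZ, Z), mul(add(Z, mul(SZ, SSSZ)), add(SZ, Z))), SZ)))
  →18  S(S(add(add(S(add(Z, Z)), mul(add(Z, mul(SZ, SSSZ)), add(SZ, Z))), SZ)))
  →19  S(S(add(S(add(add(Z, Z), mul(add(Z, mul(SZ, SSSZ)), add(SZ, Z)))), SZ)))
  →20  S(S(S(add(add(add(Z, Z), mul(add(Z, mul(SZ, SSSZ)), add(SZ, Z))), SZ))))
  →21  S(S(S(add(add(Z, mul(add(Z, mul(SZ, SSSZ)), add(SZ, Z))), SZ))))
  →22  S(S(S(add(mul(add(Z, mul(SZ, SSSZ)), add(SZ, Z)), SZ))))
  →23  S(S(S(add(mul(mul(SZ, SSSZ), add(SZ, Z)), SZ))))
  →24  S(S(S(add(mul(add(SSSZ, mul(Z, SSSZ)), add(SZ, Z)), SZ))))
  →25  S(S(S(add(mul(S(add(SSZ, mul(Z, SSSZ))), add(SZ, Z)), SZ))))
  →26  S(S(S(add(add(add(SZ, Z), mul(add(SSZ, mul(Z, SSSZ)), add(SZ, Z))), SZ))))
  →27  S(S(S(add(add(S(add(Z, Z)), mul(add(SSZ, mul(Z, SSSZ)), add(SZ, Z))), SZ))))
  →28  S(S(S(add(S(add(add(Z, Z), mul(add(SSZ, mul(Z, SSSZ)), add(SZ, Z)))), SZ))))
  →29  S(S(S(S(add(add(add(Z, Z), mul(add(SSZ, mul(Z, SSSZ)), add(SZ, Z))), SZ)))))
  →30  S(S(S(S(add(add(Z, mul(add(SSZ, mul(Z, SSSZ)), add(SZ, Z))), SZ)))))
  →31  S(S(S(S(add(mul(add(SSZ, mul(Z, SSSZ)), add(SZ, Z)), SZ)))))
  →32  S(S(S(S(add(mul(S(add(SZ, mul(Z, SSSZ))), add(SZ, Z)), SZ)))))
  →33  S(S(S(S(add(add(add(SZ, Z), mul(add(SZ, mul(Z, SSSZ)), add(SZ, Z))), SZ)))))
  →34  S(S(S(S(add(add(S(add(Z, Z)), mul(add(SZ, mul(Z, SSSZ)), add(SZ, Z))), SZ)))))
  →35  S(S(S(S(add(S(add(add(Z, Z), mul(add(SZ, mul(Z, SSSZ)), add(SZ, Z)))), SZ)))))
  →36  S(S(S(S(S(add(add(add(Z, Z), mul(add(SZ, mul(Z, SSSZ)), add(SZ, Z))), SZ))))))
  →37  S(S(S(S(S(add(add(Z, mul(add(SZ, mul(Z, SSSZ)), add(SZ, Z))), SZ))))))
  →38  S(S(S(S(S(add(mul(add(SZ, mul(Z, SSSZ)), add(SZ, Z)), SZ))))))
  →39  S(S(S(S(S(add(mul(S(add(Z, mul(Z, SSSZ))), add(SZ, Z)), SZ))))))
  →40  S(S(S(S(S(add(add(add(SZ, Z), mul(add(Z, mul(Z, SSSZ)), add(SZ, Z))), SZ))))))
  →41  S(S(S(S(S(add(add(S(add(Z, Z)), mul(add(Z, mul(Z, SSSZ)), add(SZ, Z))), SZ))))))
  →42  S(S(S(S(S(add(S(add(add(Z, Z), mul(add(Z, mul(Z, SSSZ)), add(SZ, Z)))), SZ))))))
  →43  S(S(S(S(S(S(add(add(add(Z, Z), mul(add(Z, mul(Z, SSSZ)), add(SZ, Z))), SZ)))))))
  →44  S(S(S(S(S(S(add(add(Z, mul(add(Z, mul(Z, SSSZ)), add(SZ, Z))), SZ)))))))
  →45  S(S(S(S(S(S(add(mul(add(Z, mul(Z, SSSZ)), add(SZ, Z)), SZ)))))))
  →46  S(S(S(S(S(S(add(mul(mul(Z, SSSZ), add(SZ, Z)), SZ)))))))
  →47  S(S(S(S(S(S(add(mul(Z, add(SZ, Z)), SZ)))))))
  →48  S(S(S(S(S(S(add(Z, SZ)))))))
  →49  S^7(Z)

Answer: normal form = S^7(Z)  (in 49 steps)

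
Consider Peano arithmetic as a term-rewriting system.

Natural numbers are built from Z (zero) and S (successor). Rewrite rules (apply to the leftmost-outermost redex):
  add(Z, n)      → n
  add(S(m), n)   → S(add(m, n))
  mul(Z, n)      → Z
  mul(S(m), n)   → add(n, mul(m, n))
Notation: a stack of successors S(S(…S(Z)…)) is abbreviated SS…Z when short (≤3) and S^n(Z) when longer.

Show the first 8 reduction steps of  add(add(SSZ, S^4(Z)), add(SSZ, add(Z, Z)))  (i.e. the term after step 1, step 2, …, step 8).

  start: add(add(SSZ, S^4(Z)), add(SSZ, add(Z, Z)))
  [1] add(S(add(SZ, S^4(Z))), add(SSZ, add(Z, Z)))
  [2] S(add(add(SZ, S^4(Z)), add(SSZ, add(Z, Z))))
  [3] S(add(S(add(Z, S^4(Z))), add(SSZ, add(Z, Z))))
  [4] S(S(add(add(Z, S^4(Z)), add(SSZ, add(Z, Z)))))
  [5] S(S(add(S^4(Z), add(SSZ, add(Z, Z)))))
  [6] S(S(S(add(SSSZ, add(SSZ, add(Z, Z))))))
  [7] S(S(S(S(add(SSZ, add(SSZ, add(Z, Z)))))))
  [8] S(S(S(S(S(add(SZ, add(SSZ, add(Z, Z))))))))

Answer: after 8 steps: S(S(S(S(S(add(SZ, add(SSZ, add(Z, Z))))))))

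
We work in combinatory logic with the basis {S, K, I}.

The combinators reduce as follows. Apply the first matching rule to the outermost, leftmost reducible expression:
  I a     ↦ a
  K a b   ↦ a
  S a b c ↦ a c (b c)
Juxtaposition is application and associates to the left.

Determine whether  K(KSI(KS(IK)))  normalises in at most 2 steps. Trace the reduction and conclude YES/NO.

Answer: YES — reaches normal form K(SS) in 2 ≤ 2 steps

Working:
  start: K(KSI(KS(IK)))
  →1  K(S(KS(IK)))
  →2  K(SS)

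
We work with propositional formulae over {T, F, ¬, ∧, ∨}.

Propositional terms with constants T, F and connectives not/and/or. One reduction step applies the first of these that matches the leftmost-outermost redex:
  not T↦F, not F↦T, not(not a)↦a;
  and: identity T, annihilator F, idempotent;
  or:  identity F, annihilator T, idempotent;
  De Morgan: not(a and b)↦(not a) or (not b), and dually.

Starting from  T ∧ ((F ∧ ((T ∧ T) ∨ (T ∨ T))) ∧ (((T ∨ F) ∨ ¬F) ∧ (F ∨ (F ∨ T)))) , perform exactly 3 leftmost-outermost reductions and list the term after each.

  start: T ∧ ((F ∧ ((T ∧ T) ∨ (T ∨ T))) ∧ (((T ∨ F) ∨ ¬F) ∧ (F ∨ (F ∨ T))))
  [1] (F ∧ ((T ∧ T) ∨ (T ∨ T))) ∧ (((T ∨ F) ∨ ¬F) ∧ (F ∨ (F ∨ T)))
  [2] F ∧ (((T ∨ F) ∨ ¬F) ∧ (F ∨ (F ∨ T)))
  [3] F

Answer: after 3 steps: F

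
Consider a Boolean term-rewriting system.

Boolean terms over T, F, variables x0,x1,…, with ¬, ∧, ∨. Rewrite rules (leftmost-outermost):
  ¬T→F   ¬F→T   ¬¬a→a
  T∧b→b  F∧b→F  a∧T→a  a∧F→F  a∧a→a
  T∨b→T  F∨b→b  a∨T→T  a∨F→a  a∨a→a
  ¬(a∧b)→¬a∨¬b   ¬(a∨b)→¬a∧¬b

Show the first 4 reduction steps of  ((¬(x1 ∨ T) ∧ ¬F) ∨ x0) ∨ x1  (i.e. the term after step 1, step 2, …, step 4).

  start: ((¬(x1 ∨ T) ∧ ¬F) ∨ x0) ∨ x1
  →1  (((¬x1 ∧ ¬T) ∧ ¬F) ∨ x0) ∨ x1
  →2  (((¬x1 ∧ F) ∧ ¬F) ∨ x0) ∨ x1
  →3  ((F ∧ ¬F) ∨ x0) ∨ x1
  →4  (F ∨ x0) ∨ x1

Answer: after 4 steps: (F ∨ x0) ∨ x1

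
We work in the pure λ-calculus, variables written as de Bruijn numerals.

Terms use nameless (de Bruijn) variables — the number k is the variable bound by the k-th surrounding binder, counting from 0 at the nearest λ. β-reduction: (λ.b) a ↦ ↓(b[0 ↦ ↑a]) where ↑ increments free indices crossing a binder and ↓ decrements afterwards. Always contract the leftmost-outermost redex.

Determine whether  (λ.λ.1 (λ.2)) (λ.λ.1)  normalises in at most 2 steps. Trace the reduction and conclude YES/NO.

Answer: YES — reaches normal form λ.λ.λ.λ.λ.1 in 2 ≤ 2 steps

Reduction:
  start: (λ.λ.1 (λ.2)) (λ.λ.1)
  step 1: λ.(λ.λ.1) (λ.λ.λ.1)
  step 2: λ.λ.λ.λ.λ.1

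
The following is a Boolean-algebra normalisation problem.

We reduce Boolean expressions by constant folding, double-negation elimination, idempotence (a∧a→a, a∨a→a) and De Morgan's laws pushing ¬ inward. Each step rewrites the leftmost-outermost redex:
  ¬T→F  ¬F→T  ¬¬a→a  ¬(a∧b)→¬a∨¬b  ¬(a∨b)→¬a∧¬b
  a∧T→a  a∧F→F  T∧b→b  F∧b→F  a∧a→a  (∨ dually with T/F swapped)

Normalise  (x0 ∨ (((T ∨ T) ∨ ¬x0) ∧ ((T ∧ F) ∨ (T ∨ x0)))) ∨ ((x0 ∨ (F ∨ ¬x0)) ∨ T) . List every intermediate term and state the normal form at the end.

Answer: normal form = T  (in 8 steps)

Reduction:
  start: (x0 ∨ (((T ∨ T) ∨ ¬x0) ∧ ((T ∧ F) ∨ (T ∨ x0)))) ∨ ((x0 ∨ (F ∨ ¬x0)) ∨ T)
  [1] (x0 ∨ ((T ∨ ¬x0) ∧ ((T ∧ F) ∨ (T ∨ x0)))) ∨ ((x0 ∨ (F ∨ ¬x0)) ∨ T)
  [2] (x0 ∨ (T ∧ ((T ∧ F) ∨ (T ∨ x0)))) ∨ ((x0 ∨ (F ∨ ¬x0)) ∨ T)
  [3] (x0 ∨ ((T ∧ F) ∨ (T ∨ x0))) ∨ ((x0 ∨ (F ∨ ¬x0)) ∨ T)
  [4] (x0 ∨ (F ∨ (T ∨ x0))) ∨ ((x0 ∨ (F ∨ ¬x0)) ∨ T)
  [5] (x0 ∨ (T ∨ x0)) ∨ ((x0 ∨ (F ∨ ¬x0)) ∨ T)
  [6] (x0 ∨ T) ∨ ((x0 ∨ (F ∨ ¬x0)) ∨ T)
  [7] T ∨ ((x0 ∨ (F ∨ ¬x0)) ∨ T)
  [8] T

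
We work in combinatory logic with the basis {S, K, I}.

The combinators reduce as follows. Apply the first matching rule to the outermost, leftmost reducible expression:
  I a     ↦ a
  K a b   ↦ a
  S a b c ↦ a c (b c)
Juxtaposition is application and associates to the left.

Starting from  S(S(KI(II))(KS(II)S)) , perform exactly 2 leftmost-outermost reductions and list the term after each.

Answer: after 2 steps: S(SI(SS))

Working:
  start: S(S(KI(II))(KS(II)S))
  →1  S(SI(KS(II)S))
  →2  S(SI(SS))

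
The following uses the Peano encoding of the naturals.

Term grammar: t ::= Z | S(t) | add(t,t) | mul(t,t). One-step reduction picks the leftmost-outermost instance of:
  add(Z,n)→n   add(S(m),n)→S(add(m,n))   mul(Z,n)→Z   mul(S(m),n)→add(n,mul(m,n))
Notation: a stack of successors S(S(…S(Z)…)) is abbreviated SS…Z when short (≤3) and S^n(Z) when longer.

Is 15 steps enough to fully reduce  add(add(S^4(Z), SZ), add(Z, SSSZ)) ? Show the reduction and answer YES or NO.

Answer: YES — reaches normal form S^8(Z) in 12 ≤ 15 steps

Reduction:
  start: add(add(S^4(Z), SZ), add(Z, SSSZ))
  [1] add(S(add(SSSZ, SZ)), add(Z, SSSZ))
  [2] S(add(add(SSSZ, SZ), add(Z, SSSZ)))
  [3] S(add(S(add(SSZ, SZ)), add(Z, SSSZ)))
  [4] S(S(add(add(SSZ, SZ), add(Z, SSSZ))))
  [5] S(S(add(S(add(SZ, SZ)), add(Z, SSSZ))))
  [6] S(S(S(add(add(SZ, SZ), add(Z, SSSZ)))))
  [7] S(S(S(add(S(add(Z, SZ)), add(Z, SSSZ)))))
  [8] S(S(S(S(add(add(Z, SZ), add(Z, SSSZ))))))
  [9] S(S(S(S(add(SZ, add(Z, SSSZ))))))
  [10] S(S(S(S(S(add(Z, add(Z, SSSZ)))))))
  [11] S(S(S(S(S(add(Z, SSSZ))))))
  [12] S^8(Z)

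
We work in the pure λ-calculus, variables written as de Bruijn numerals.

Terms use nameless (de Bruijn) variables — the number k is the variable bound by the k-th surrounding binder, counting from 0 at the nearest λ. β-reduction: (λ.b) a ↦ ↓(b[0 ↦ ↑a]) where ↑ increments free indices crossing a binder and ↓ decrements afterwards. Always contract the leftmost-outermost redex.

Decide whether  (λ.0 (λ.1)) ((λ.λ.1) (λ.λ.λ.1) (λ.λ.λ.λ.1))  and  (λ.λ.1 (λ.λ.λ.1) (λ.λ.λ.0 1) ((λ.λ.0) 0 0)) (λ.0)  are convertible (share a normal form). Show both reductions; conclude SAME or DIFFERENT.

Answer: SAME — A ⇓ λ.λ.1, B ⇓ λ.λ.1

Working:
Term A:
  start: (λ.0 (λ.1)) ((λ.λ.1) (λ.λ.λ.1) (λ.λ.λ.λ.1))
  step 1: (λ.λ.1) (λ.λ.λ.1) (λ.λ.λ.λ.1) (λ.(λ.λ.1) (λ.λ.λ.1) (λ.λ.λ.λ.1))
  step 2: (λ.λ.λ.λ.1) (λ.λ.λ.λ.1) (λ.(λ.λ.1) (λ.λ.λ.1) (λ.λ.λ.λ.1))
  step 3: (λ.λ.λ.1) (λ.(λ.λ.1) (λ.λ.λ.1) (λ.λ.λ.λ.1))
  step 4: λ.λ.1

Term B:
  start: (λ.λ.1 (λ.λ.λ.1) (λ.λ.λ.0 1) ((λ.λ.0) 0 0)) (λ.0)
  step 1: λ.(λ.0) (λ.λ.λ.1) (λ.λ.λ.0 1) ((λ.λ.0) 0 0)
  step 2: λ.(λ.λ.λ.1) (λ.λ.λ.0 1) ((λ.λ.0) 0 0)
  step 3: λ.(λ.λ.1) ((λ.λ.0) 0 0)
  step 4: λ.λ.(λ.λ.0) 1 1
  step 5: λ.λ.(λ.0) 1
  step 6: λ.λ.1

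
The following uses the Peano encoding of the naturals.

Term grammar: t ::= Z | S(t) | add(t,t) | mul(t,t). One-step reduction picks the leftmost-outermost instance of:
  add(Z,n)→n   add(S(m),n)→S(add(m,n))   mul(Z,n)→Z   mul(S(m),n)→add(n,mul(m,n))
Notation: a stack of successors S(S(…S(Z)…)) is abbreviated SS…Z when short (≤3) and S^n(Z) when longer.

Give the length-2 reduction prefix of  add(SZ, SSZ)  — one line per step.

Answer: after 2 steps: SSSZ

Reduction:
  start: add(SZ, SSZ)
  [1] S(add(Z, SSZ))
  [2] SSSZ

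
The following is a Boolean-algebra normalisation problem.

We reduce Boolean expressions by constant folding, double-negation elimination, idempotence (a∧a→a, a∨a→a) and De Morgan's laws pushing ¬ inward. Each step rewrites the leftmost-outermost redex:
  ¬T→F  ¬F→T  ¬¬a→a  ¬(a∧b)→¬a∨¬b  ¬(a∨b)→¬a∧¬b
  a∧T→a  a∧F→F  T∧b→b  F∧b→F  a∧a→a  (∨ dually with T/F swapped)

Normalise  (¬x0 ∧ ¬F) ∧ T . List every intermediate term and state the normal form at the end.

  start: (¬x0 ∧ ¬F) ∧ T
  [1] ¬x0 ∧ ¬F
  [2] ¬x0 ∧ T
  [3] ¬x0

Answer: normal form = ¬x0  (in 3 steps)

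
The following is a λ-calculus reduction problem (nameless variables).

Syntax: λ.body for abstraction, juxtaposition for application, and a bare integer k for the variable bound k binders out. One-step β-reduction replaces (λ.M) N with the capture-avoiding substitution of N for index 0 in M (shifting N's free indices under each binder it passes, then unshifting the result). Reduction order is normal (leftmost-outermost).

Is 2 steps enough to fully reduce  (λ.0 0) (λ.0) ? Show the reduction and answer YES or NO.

  start: (λ.0 0) (λ.0)
  [1] (λ.0) (λ.0)
  [2] λ.0

Answer: YES — reaches normal form λ.0 in 2 ≤ 2 steps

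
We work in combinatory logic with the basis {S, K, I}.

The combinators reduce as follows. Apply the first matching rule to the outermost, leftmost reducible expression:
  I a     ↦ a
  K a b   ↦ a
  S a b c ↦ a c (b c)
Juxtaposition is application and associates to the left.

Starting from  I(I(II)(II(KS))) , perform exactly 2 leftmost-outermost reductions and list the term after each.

Answer: after 2 steps: II(II(KS))

Working:
  start: I(I(II)(II(KS)))
  [1] I(II)(II(KS))
  [2] II(II(KS))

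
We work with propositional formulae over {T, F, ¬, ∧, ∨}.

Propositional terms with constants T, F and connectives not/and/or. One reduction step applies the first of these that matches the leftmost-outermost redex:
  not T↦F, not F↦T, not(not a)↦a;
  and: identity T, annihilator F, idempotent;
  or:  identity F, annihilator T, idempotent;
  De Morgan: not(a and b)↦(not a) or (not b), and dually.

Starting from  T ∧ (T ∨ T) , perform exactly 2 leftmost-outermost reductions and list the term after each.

  start: T ∧ (T ∨ T)
  →1  T ∨ T
  →2  T

Answer: after 2 steps: T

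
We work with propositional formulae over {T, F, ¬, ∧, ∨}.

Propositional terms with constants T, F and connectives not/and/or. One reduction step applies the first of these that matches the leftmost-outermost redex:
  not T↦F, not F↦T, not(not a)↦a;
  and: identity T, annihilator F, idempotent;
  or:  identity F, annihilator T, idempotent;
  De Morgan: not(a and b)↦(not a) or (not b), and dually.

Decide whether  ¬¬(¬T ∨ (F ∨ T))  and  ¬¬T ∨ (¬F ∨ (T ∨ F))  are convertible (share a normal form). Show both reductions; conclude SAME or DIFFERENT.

Answer: SAME — A ⇓ T, B ⇓ T

Derivation:
Term A:
  start: ¬¬(¬T ∨ (F ∨ T))
  step 1: ¬T ∨ (F ∨ T)
  step 2: F ∨ (F ∨ T)
  step 3: F ∨ T
  step 4: T

Term B:
  start: ¬¬T ∨ (¬F ∨ (T ∨ F))
  step 1: T ∨ (¬F ∨ (T ∨ F))
  step 2: T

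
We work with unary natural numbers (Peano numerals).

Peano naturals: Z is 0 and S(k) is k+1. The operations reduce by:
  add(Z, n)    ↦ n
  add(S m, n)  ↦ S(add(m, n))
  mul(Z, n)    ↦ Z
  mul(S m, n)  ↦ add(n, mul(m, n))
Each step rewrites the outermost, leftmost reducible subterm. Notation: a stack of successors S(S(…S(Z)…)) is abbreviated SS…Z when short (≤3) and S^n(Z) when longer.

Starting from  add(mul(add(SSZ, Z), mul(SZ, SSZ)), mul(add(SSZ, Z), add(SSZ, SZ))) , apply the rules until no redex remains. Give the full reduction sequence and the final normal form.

  start: add(mul(add(SSZ, Z), mul(SZ, SSZ)), mul(add(SSZ, Z), add(SSZ, SZ)))
  →1  add(mul(S(add(SZ, Z)), mul(SZ, SSZ)), mul(add(SSZ, Z), add(SSZ, SZ)))
  →2  add(add(mul(SZ, SSZ), mul(add(SZ, Z), mul(SZ, SSZ))), mul(add(SSZ, Z), add(SSZ, SZ)))
  →3  add(add(add(SSZ, mul(Z, SSZ)), mul(add(SZ, Z), mul(SZ, SSZ))), mul(add(SSZ, Z), add(SSZ, SZ)))
  →4  add(add(S(add(SZ, mul(Z, SSZ))), mul(add(SZ, Z), mul(SZ, SSZ))), mul(add(SSZ, Z), add(SSZ, SZ)))
  →5  add(S(add(add(SZ, mul(Z, SSZ)), mul(add(SZ, Z), mul(SZ, SSZ)))), mul(add(SSZ, Z), add(SSZ, SZ)))
  →6  S(add(add(add(SZ, mul(Z, SSZ)), mul(add(SZ, Z), mul(SZ, SSZ))), mul(add(SSZ, Z), add(SSZ, SZ))))
  →7  S(add(add(S(add(Z, mul(Z, SSZ))), mul(add(SZ, Z), mul(SZ, SSZ))), mul(add(SSZ, Z), add(SSZ, SZ))))
  →8  S(add(S(add(add(Z, mul(Z, SSZ)), mul(add(SZ, Z), mul(SZ, SSZ)))), mul(add(SSZ, Z), add(SSZ, SZ))))
  →9  S(S(add(add(add(Z, mul(Z, SSZ)), mul(add(SZ, Z), mul(SZ, SSZ))), mul(add(SSZ, Z), add(SSZ, SZ)))))
  →10  S(S(add(add(mul(Z, SSZ), mul(add(SZ, Z), mul(SZ, SSZ))), mul(add(SSZ, Z), add(SSZ, SZ)))))
  →11  S(S(add(add(Z, mul(add(SZ, Z), mul(SZ, SSZ))), mul(add(SSZ, Z), add(SSZ, SZ)))))
  →12  S(S(add(mul(add(SZ, Z), mul(SZ, SSZ)), mul(add(SSZ, Z), add(SSZ, SZ)))))
  →13  S(S(add(mul(S(add(Z, Z)), mul(SZ, SSZ)), mul(add(SSZ, Z), add(SSZ, SZ)))))
  →14  S(S(add(add(mul(SZ, SSZ), mul(add(Z, Z), mul(SZ, SSZ))), mul(add(SSZ, Z), add(SSZ, SZ)))))
  →15  S(S(add(add(add(SSZ, mul(Z, SSZ)), mul(add(Z, Z), mul(SZ, SSZ))), mul(add(SSZ, Z), add(SSZ, SZ)))))
  →16  S(S(add(add(S(add(SZ, mul(Z, SSZ))), mul(add(Z, Z), mul(SZ, SSZ))), mul(add(SSZ, Z), add(SSZ, SZ)))))
  →17  S(S(add(S(add(add(SZ, mul(Z, SSZ)), mul(add(Z, Z), mul(SZ, SSZ)))), mul(add(SSZ, Z), add(SSZ, SZ)))))
  →18  S(S(S(add(add(add(SZ, mul(Z, SSZ)), mul(add(Z, Z), mul(SZ, SSZ))), mul(add(SSZ, Z), add(SSZ, SZ))))))
  →19  S(S(S(add(add(S(add(Z, mul(Z, SSZ))), mul(add(Z, Z), mul(SZ, SSZ))), mul(add(SSZ, Z), add(SSZ, SZ))))))
  →20  S(S(S(add(S(add(add(Z, mul(Z, SSZ)), mul(add(Z, Z), mul(SZ, SSZ)))), mul(add(SSZ, Z), add(SSZ, SZ))))))
  →21  S(S(S(S(add(add(add(Z, mul(Z, SSZ)), mul(add(Z, Z), mul(SZ, SSZ))), mul(add(SSZ, Z), add(SSZ, SZ)))))))
  →22  S(S(S(S(add(add(mul(Z, SSZ), mul(add(Z, Z), mul(SZ, SSZ))), mul(add(SSZ, Z), add(SSZ, SZ)))))))
  →23  S(S(S(S(add(add(Z, mul(add(Z, Z), mul(SZ, SSZ))), mul(add(SSZ, Z), add(SSZ, SZ)))))))
  →24  S(S(S(S(add(mul(add(Z, Z), mul(SZ, SSZ)), mul(add(SSZ, Z), add(SSZ, SZ)))))))
  →25  S(S(S(S(add(mul(Z, mul(SZ, SSZ)), mul(add(SSZ, Z), add(SSZ, SZ)))))))
  →26  S(S(S(S(add(Z, mul(add(SSZ, Z), add(SSZ, SZ)))))))
  →27  S(S(S(S(mul(add(SSZ, Z), add(SSZ, SZ))))))
  →28  S(S(S(S(mul(S(add(SZ, Z)), add(SSZ, SZ))))))
  →29  S(S(S(S(add(add(SSZ, SZ), mul(add(SZ, Z), add(SSZ, SZ)))))))
  →30  S(S(S(S(add(S(add(SZ, SZ)), mul(add(SZ, Z), add(SSZ, SZ)))))))
  →31  S(S(S(S(S(add(add(SZ, SZ), mul(add(SZ, Z), add(SSZ, SZ))))))))
  →32  S(S(S(S(S(add(S(add(Z, SZ)), mul(add(SZ, Z), add(SSZ, SZ))))))))
  →33  S(S(S(S(S(S(add(add(Z, SZ), mul(add(SZ, Z), add(SSZ, SZ)))))))))
  →34  S(S(S(S(S(S(add(SZ, mul(add(SZ, Z), add(SSZ, SZ)))))))))
  →35  S(S(S(S(S(S(S(add(Z, mul(add(SZ, Z), add(SSZ, SZ))))))))))
  →36  S(S(S(S(S(S(S(mul(add(SZ, Z), add(SSZ, SZ)))))))))
  →37  S(S(S(S(S(S(S(mul(S(add(Z, Z)), add(SSZ, SZ)))))))))
  →38  S(S(S(S(S(S(S(add(add(SSZ, SZ), mul(add(Z, Z), add(SSZ, SZ))))))))))
  →39  S(S(S(S(S(S(S(add(S(add(SZ, SZ)), mul(add(Z, Z), add(SSZ, SZ))))))))))
  →40  S(S(S(S(S(S(S(S(add(add(SZ, SZ), mul(add(Z, Z), add(SSZ, SZ)))))))))))
  →41  S(S(S(S(S(S(S(S(add(S(add(Z, SZ)), mul(add(Z, Z), add(SSZ, SZ)))))))))))
  →42  S(S(S(S(S(S(S(S(S(add(add(Z, SZ), mul(add(Z, Z), add(SSZ, SZ))))))))))))
  →43  S(S(S(S(S(S(S(S(S(add(SZ, mul(add(Z, Z), add(SSZ, SZ))))))))))))
  →44  S(S(S(S(S(S(S(S(S(S(add(Z, mul(add(Z, Z), add(SSZ, SZ)))))))))))))
  →45  S(S(S(S(S(S(S(S(S(S(mul(add(Z, Z), add(SSZ, SZ))))))))))))
  →46  S(S(S(S(S(S(S(S(S(S(mul(Z, add(SSZ, SZ))))))))))))
  →47  S^10(Z)

Answer: normal form = S^10(Z)  (in 47 steps)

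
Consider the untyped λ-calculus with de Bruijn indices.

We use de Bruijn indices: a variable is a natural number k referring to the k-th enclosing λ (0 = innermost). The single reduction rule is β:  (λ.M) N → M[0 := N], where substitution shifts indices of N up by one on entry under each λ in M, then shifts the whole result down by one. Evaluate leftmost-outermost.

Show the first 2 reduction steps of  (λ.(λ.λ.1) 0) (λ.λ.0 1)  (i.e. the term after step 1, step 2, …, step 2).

Answer: after 2 steps: λ.λ.λ.0 1

Derivation:
  start: (λ.(λ.λ.1) 0) (λ.λ.0 1)
  step 1: (λ.λ.1) (λ.λ.0 1)
  step 2: λ.λ.λ.0 1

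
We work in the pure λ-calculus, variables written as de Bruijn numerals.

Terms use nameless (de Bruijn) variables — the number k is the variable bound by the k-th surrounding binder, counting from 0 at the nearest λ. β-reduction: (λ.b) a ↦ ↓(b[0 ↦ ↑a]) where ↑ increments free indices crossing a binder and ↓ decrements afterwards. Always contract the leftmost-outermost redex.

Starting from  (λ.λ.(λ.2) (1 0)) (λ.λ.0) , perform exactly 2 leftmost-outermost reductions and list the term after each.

Answer: after 2 steps: λ.λ.λ.0

Working:
  start: (λ.λ.(λ.2) (1 0)) (λ.λ.0)
  step 1: λ.(λ.λ.λ.0) ((λ.λ.0) 0)
  step 2: λ.λ.λ.0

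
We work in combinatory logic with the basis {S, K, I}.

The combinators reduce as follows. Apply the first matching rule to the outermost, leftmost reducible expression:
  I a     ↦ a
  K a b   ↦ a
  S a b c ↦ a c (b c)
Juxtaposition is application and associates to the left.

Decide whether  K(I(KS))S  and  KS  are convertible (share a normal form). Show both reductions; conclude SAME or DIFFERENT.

Term A:
  start: K(I(KS))S
  [1] I(KS)
  [2] KS

Term B:
  start: KS

Answer: SAME — A ⇓ KS, B ⇓ KS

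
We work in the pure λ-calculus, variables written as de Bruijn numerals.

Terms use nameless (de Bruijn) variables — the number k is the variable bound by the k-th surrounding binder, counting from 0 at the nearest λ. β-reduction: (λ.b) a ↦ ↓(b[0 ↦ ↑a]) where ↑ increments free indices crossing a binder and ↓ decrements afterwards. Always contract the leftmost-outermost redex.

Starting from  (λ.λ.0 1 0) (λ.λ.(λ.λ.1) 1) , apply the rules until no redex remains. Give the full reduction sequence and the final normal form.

Answer: normal form = λ.0 (λ.λ.λ.2) 0  (in 2 steps)

Derivation:
  start: (λ.λ.0 1 0) (λ.λ.(λ.λ.1) 1)
  [1] λ.0 (λ.λ.(λ.λ.1) 1) 0
  [2] λ.0 (λ.λ.λ.2) 0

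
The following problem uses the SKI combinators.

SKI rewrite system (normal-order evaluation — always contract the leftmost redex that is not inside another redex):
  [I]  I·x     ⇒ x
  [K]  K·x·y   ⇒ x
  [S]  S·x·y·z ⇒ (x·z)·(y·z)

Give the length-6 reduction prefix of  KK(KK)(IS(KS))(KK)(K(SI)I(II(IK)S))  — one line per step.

Answer: after 6 steps: S(KS)(SI(IKS))

Reduction:
  start: KK(KK)(IS(KS))(KK)(K(SI)I(II(IK)S))
  [1] K(IS(KS))(KK)(K(SI)I(II(IK)S))
  [2] IS(KS)(K(SI)I(II(IK)S))
  [3] S(KS)(K(SI)I(II(IK)S))
  [4] S(KS)(SI(II(IK)S))
  [5] S(KS)(SI(I(IK)S))
  [6] S(KS)(SI(IKS))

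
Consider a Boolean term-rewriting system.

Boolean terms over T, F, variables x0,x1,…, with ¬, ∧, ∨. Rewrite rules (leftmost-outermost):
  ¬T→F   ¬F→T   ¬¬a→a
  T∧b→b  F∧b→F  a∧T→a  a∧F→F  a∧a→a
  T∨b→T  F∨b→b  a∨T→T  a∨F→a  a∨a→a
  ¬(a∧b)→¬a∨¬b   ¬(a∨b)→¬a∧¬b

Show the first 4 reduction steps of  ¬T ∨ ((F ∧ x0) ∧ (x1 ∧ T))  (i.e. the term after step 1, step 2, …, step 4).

  start: ¬T ∨ ((F ∧ x0) ∧ (x1 ∧ T))
  step 1: F ∨ ((F ∧ x0) ∧ (x1 ∧ T))
  step 2: (F ∧ x0) ∧ (x1 ∧ T)
  step 3: F ∧ (x1 ∧ T)
  step 4: F

Answer: after 4 steps: F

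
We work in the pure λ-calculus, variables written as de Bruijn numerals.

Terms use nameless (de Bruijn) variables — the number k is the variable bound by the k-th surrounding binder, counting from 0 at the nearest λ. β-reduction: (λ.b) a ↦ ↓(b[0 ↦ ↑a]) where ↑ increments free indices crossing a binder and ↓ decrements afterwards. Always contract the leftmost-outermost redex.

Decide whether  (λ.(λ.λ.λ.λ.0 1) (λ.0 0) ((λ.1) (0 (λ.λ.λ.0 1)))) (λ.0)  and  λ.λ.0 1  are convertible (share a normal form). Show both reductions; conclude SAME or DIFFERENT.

Answer: SAME — A ⇓ λ.λ.0 1, B ⇓ λ.λ.0 1

Derivation:
Term A:
  start: (λ.(λ.λ.λ.λ.0 1) (λ.0 0) ((λ.1) (0 (λ.λ.λ.0 1)))) (λ.0)
  [1] (λ.λ.λ.λ.0 1) (λ.0 0) ((λ.λ.0) ((λ.0) (λ.λ.λ.0 1)))
  [2] (λ.λ.λ.0 1) ((λ.λ.0) ((λ.0) (λ.λ.λ.0 1)))
  [3] λ.λ.0 1

Term B:
  start: λ.λ.0 1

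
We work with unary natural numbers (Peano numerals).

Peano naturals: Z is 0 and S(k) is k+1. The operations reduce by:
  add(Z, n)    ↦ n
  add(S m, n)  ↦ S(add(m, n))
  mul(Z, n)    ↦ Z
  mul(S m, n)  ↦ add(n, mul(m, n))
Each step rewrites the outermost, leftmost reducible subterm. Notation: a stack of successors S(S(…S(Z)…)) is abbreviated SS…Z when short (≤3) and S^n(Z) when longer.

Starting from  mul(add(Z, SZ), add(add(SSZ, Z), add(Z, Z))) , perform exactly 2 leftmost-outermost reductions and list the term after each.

Answer: after 2 steps: add(add(add(SSZ, Z), add(Z, Z)), mul(Z, add(add(SSZ, Z), add(Z, Z))))

Reduction:
  start: mul(add(Z, SZ), add(add(SSZ, Z), add(Z, Z)))
  step 1: mul(SZ, add(add(SSZ, Z), add(Z, Z)))
  step 2: add(add(add(SSZ, Z), add(Z, Z)), mul(Z, add(add(SSZ, Z), add(Z, Z))))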